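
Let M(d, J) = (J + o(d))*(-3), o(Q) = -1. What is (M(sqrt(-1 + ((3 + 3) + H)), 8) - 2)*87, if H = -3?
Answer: -2001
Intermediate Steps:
M(d, J) = 3 - 3*J (M(d, J) = (J - 1)*(-3) = (-1 + J)*(-3) = 3 - 3*J)
(M(sqrt(-1 + ((3 + 3) + H)), 8) - 2)*87 = ((3 - 3*8) - 2)*87 = ((3 - 24) - 2)*87 = (-21 - 2)*87 = -23*87 = -2001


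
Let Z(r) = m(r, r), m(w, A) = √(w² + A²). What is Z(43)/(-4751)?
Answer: -43*√2/4751 ≈ -0.012800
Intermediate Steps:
m(w, A) = √(A² + w²)
Z(r) = √2*√(r²) (Z(r) = √(r² + r²) = √(2*r²) = √2*√(r²))
Z(43)/(-4751) = (√2*√(43²))/(-4751) = (√2*√1849)*(-1/4751) = (√2*43)*(-1/4751) = (43*√2)*(-1/4751) = -43*√2/4751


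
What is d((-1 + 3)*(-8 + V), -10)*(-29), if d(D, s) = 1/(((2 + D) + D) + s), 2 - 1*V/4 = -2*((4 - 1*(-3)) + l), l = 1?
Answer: -29/248 ≈ -0.11694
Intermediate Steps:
V = 72 (V = 8 - (-8)*((4 - 1*(-3)) + 1) = 8 - (-8)*((4 + 3) + 1) = 8 - (-8)*(7 + 1) = 8 - (-8)*8 = 8 - 4*(-16) = 8 + 64 = 72)
d(D, s) = 1/(2 + s + 2*D) (d(D, s) = 1/((2 + 2*D) + s) = 1/(2 + s + 2*D))
d((-1 + 3)*(-8 + V), -10)*(-29) = -29/(2 - 10 + 2*((-1 + 3)*(-8 + 72))) = -29/(2 - 10 + 2*(2*64)) = -29/(2 - 10 + 2*128) = -29/(2 - 10 + 256) = -29/248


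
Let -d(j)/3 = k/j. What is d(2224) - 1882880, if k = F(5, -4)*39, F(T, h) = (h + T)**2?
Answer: -4187525237/2224 ≈ -1.8829e+6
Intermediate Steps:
F(T, h) = (T + h)**2
k = 39 (k = (5 - 4)**2*39 = 1**2*39 = 1*39 = 39)
d(j) = -117/j
d(2224) - 1882880 = -117/2224 - 1882880 = -4187525237/2224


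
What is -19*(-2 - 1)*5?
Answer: 285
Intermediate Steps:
-19*(-2 - 1)*5 = -(-57)*5 = -19*(-15) = 285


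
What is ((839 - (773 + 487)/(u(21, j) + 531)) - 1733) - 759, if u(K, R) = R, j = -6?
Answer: -8277/5 ≈ -1655.4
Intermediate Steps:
((839 - (773 + 487)/(u(21, j) + 531)) - 1733) - 759 = ((839 - (773 + 487)/(-6 + 531)) - 1733) - 759 = ((839 - 1260/525) - 1733) - 759 = ((839 - 1*12/5) - 1733) - 759 = ((839 - 12/5) - 1733) - 759 = (4183/5 - 1733) - 759 = -4482/5 - 759 = -8277/5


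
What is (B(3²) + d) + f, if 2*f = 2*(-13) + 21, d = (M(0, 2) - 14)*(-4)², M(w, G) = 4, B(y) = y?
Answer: -307/2 ≈ -153.50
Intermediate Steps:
d = -160 (d = (4 - 14)*(-4)² = -10*16 = -160)
f = -5/2 (f = (2*(-13) + 21)/2 = (-26 + 21)/2 = (½)*(-5) = -5/2 ≈ -2.5000)
(B(3²) + d) + f = (3² - 160) - 5/2 = (9 - 160) - 5/2 = -151 - 5/2 = -307/2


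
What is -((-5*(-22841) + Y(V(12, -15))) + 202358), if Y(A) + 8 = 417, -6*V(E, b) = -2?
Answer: -316972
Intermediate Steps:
V(E, b) = ⅓ (V(E, b) = -⅙*(-2) = ⅓)
Y(A) = 409 (Y(A) = -8 + 417 = 409)
-((-5*(-22841) + Y(V(12, -15))) + 202358) = -((-5*(-22841) + 409) + 202358) = -((114205 + 409) + 202358) = -(114614 + 202358) = -1*316972 = -316972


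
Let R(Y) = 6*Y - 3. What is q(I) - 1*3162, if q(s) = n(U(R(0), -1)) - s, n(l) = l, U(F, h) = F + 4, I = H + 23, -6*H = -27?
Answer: -6377/2 ≈ -3188.5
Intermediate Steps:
H = 9/2 (H = -1/6*(-27) = 9/2 ≈ 4.5000)
I = 55/2 (I = 9/2 + 23 = 55/2 ≈ 27.500)
R(Y) = -3 + 6*Y
U(F, h) = 4 + F
q(s) = 1 - s (q(s) = (4 + (-3 + 6*0)) - s = (4 + (-3 + 0)) - s = (4 - 3) - s = 1 - s)
q(I) - 1*3162 = (1 - 1*55/2) - 1*3162 = (1 - 55/2) - 3162 = -53/2 - 3162 = -6377/2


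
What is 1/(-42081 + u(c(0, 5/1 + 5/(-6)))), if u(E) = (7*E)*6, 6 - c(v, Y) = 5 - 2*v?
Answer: -1/42039 ≈ -2.3787e-5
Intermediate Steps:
c(v, Y) = 1 + 2*v (c(v, Y) = 6 - (5 - 2*v) = 6 + (-5 + 2*v) = 1 + 2*v)
u(E) = 42*E
1/(-42081 + u(c(0, 5/1 + 5/(-6)))) = 1/(-42081 + 42*(1 + 2*0)) = 1/(-42081 + 42*(1 + 0)) = 1/(-42081 + 42*1) = 1/(-42081 + 42) = 1/(-42039) = -1/42039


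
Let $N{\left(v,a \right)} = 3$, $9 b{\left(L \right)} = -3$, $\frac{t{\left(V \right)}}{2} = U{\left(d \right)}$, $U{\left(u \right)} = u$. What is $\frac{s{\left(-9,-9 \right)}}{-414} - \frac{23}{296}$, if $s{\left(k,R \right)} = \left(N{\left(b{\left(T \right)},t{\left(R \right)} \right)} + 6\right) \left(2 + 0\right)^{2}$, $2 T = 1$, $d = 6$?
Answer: $- \frac{1121}{6808} \approx -0.16466$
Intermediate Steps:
$T = \frac{1}{2}$ ($T = \frac{1}{2} \cdot 1 = \frac{1}{2} \approx 0.5$)
$t{\left(V \right)} = 12$ ($t{\left(V \right)} = 2 \cdot 6 = 12$)
$b{\left(L \right)} = - \frac{1}{3}$ ($b{\left(L \right)} = \frac{1}{9} \left(-3\right) = - \frac{1}{3}$)
$s{\left(k,R \right)} = 36$ ($s{\left(k,R \right)} = \left(3 + 6\right) \left(2 + 0\right)^{2} = 9 \cdot 2^{2} = 9 \cdot 4 = 36$)
$\frac{s{\left(-9,-9 \right)}}{-414} - \frac{23}{296} = \frac{36}{-414} - \frac{23}{296} = 36 \left(- \frac{1}{414}\right) - \frac{23}{296} = - \frac{2}{23} - \frac{23}{296} = - \frac{1121}{6808}$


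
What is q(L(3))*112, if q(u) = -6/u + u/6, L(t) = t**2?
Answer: 280/3 ≈ 93.333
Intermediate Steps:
q(u) = -6/u + u/6 (q(u) = -6/u + u*(1/6) = -6/u + u/6)
q(L(3))*112 = (-6/(3**2) + (1/6)*3**2)*112 = (-6/9 + (1/6)*9)*112 = (-6*1/9 + 3/2)*112 = (-2/3 + 3/2)*112 = (5/6)*112 = 280/3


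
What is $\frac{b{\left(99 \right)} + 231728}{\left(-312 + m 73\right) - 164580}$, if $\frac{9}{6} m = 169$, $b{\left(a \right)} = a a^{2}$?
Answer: $- \frac{3606081}{470002} \approx -7.6725$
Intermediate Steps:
$b{\left(a \right)} = a^{3}$
$m = \frac{338}{3}$ ($m = \frac{2}{3} \cdot 169 = \frac{338}{3} \approx 112.67$)
$\frac{b{\left(99 \right)} + 231728}{\left(-312 + m 73\right) - 164580} = \frac{99^{3} + 231728}{\left(-312 + \frac{338}{3} \cdot 73\right) - 164580} = \frac{970299 + 231728}{\left(-312 + \frac{24674}{3}\right) - 164580} = \frac{1202027}{\frac{23738}{3} - 164580} = \frac{1202027}{- \frac{470002}{3}} = 1202027 \left(- \frac{3}{470002}\right) = - \frac{3606081}{470002}$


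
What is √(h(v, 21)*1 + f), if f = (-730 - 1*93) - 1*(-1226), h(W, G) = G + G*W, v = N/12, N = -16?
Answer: 6*√11 ≈ 19.900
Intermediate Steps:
v = -4/3 (v = -16/12 = -16*1/12 = -4/3 ≈ -1.3333)
f = 403 (f = (-730 - 93) + 1226 = -823 + 1226 = 403)
√(h(v, 21)*1 + f) = √((21*(1 - 4/3))*1 + 403) = √((21*(-⅓))*1 + 403) = √(-7*1 + 403) = √(-7 + 403) = √396 = 6*√11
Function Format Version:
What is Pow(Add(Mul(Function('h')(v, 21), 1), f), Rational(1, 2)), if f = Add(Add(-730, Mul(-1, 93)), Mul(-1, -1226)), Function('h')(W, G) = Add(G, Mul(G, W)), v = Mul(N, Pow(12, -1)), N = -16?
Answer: Mul(6, Pow(11, Rational(1, 2))) ≈ 19.900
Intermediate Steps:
v = Rational(-4, 3) (v = Mul(-16, Pow(12, -1)) = Mul(-16, Rational(1, 12)) = Rational(-4, 3) ≈ -1.3333)
f = 403 (f = Add(Add(-730, -93), 1226) = Add(-823, 1226) = 403)
Pow(Add(Mul(Function('h')(v, 21), 1), f), Rational(1, 2)) = Pow(Add(Mul(Mul(21, Add(1, Rational(-4, 3))), 1), 403), Rational(1, 2)) = Pow(Add(Mul(Mul(21, Rational(-1, 3)), 1), 403), Rational(1, 2)) = Pow(Add(Mul(-7, 1), 403), Rational(1, 2)) = Pow(Add(-7, 403), Rational(1, 2)) = Pow(396, Rational(1, 2)) = Mul(6, Pow(11, Rational(1, 2)))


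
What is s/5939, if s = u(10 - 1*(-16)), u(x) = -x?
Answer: -26/5939 ≈ -0.0043778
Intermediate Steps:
s = -26 (s = -(10 - 1*(-16)) = -(10 + 16) = -1*26 = -26)
s/5939 = -26/5939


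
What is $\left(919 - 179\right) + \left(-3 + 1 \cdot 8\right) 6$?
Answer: $770$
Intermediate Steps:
$\left(919 - 179\right) + \left(-3 + 1 \cdot 8\right) 6 = 740 + \left(-3 + 8\right) 6 = 740 + 5 \cdot 6 = 740 + 30 = 770$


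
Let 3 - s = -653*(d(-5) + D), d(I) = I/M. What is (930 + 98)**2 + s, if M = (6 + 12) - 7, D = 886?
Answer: 17985530/11 ≈ 1.6350e+6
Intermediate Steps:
M = 11 (M = 18 - 7 = 11)
d(I) = I/11
s = 6360906/11 (s = 3 - (-653)*((1/11)*(-5) + 886) = 3 - (-653)*(-5/11 + 886) = 3 - (-653)*9741/11 = 3 - 1*(-6360873/11) = 3 + 6360873/11 = 6360906/11 ≈ 5.7826e+5)
(930 + 98)**2 + s = (930 + 98)**2 + 6360906/11 = 1028**2 + 6360906/11 = 1056784 + 6360906/11 = 17985530/11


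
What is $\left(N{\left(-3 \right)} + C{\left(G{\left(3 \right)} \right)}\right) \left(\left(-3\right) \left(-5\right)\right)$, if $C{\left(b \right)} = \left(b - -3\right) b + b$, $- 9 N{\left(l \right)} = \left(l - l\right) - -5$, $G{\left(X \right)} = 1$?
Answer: $\frac{200}{3} \approx 66.667$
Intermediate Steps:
$N{\left(l \right)} = - \frac{5}{9}$ ($N{\left(l \right)} = - \frac{\left(l - l\right) - -5}{9} = - \frac{0 + 5}{9} = \left(- \frac{1}{9}\right) 5 = - \frac{5}{9}$)
$C{\left(b \right)} = b + b \left(3 + b\right)$ ($C{\left(b \right)} = \left(b + 3\right) b + b = \left(3 + b\right) b + b = b \left(3 + b\right) + b = b + b \left(3 + b\right)$)
$\left(N{\left(-3 \right)} + C{\left(G{\left(3 \right)} \right)}\right) \left(\left(-3\right) \left(-5\right)\right) = \left(- \frac{5}{9} + 1 \left(4 + 1\right)\right) \left(\left(-3\right) \left(-5\right)\right) = \left(- \frac{5}{9} + 1 \cdot 5\right) 15 = \left(- \frac{5}{9} + 5\right) 15 = \frac{40}{9} \cdot 15 = \frac{200}{3}$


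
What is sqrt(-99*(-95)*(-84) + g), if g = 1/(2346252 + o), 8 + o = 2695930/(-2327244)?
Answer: I*sqrt(5888543049408599844854967543714)/2730139787803 ≈ 888.83*I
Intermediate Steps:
o = -10656941/1163622 (o = -8 + 2695930/(-2327244) = -8 + 2695930*(-1/2327244) = -8 - 1347965/1163622 = -10656941/1163622 ≈ -9.1584)
g = 1163622/2730139787803 (g = 1/(2346252 - 10656941/1163622) = 1/(2730139787803/1163622) = 1163622/2730139787803 ≈ 4.2621e-7)
sqrt(-99*(-95)*(-84) + g) = sqrt(-99*(-95)*(-84) + 1163622/2730139787803) = sqrt(9405*(-84) + 1163622/2730139787803) = sqrt(-790020 + 1163622/2730139787803) = sqrt(-2156865035158962438/2730139787803) = I*sqrt(5888543049408599844854967543714)/2730139787803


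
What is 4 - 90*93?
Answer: -8366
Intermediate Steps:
4 - 90*93 = 4 - 8370 = -8366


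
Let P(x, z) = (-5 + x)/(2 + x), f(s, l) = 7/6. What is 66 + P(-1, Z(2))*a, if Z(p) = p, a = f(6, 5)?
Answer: 59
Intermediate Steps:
f(s, l) = 7/6 (f(s, l) = 7*(1/6) = 7/6)
a = 7/6 ≈ 1.1667
P(x, z) = (-5 + x)/(2 + x)
66 + P(-1, Z(2))*a = 66 + ((-5 - 1)/(2 - 1))*(7/6) = 66 + (-6/1)*(7/6) = 66 + (1*(-6))*(7/6) = 66 - 6*7/6 = 66 - 7 = 59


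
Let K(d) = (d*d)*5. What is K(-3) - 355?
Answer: -310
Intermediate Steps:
K(d) = 5*d**2 (K(d) = d**2*5 = 5*d**2)
K(-3) - 355 = 5*(-3)**2 - 355 = 5*9 - 355 = 45 - 355 = -310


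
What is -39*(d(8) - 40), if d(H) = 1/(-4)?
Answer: 6279/4 ≈ 1569.8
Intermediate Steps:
d(H) = -¼
-39*(d(8) - 40) = -39*(-¼ - 40) = -39*(-161/4) = 6279/4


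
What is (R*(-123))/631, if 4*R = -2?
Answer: 123/1262 ≈ 0.097464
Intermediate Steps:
R = -½ (R = (¼)*(-2) = -½ ≈ -0.50000)
(R*(-123))/631 = -½*(-123)/631 = (123/2)*(1/631) = 123/1262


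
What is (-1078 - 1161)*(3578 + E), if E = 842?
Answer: -9896380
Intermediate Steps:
(-1078 - 1161)*(3578 + E) = (-1078 - 1161)*(3578 + 842) = -2239*4420 = -9896380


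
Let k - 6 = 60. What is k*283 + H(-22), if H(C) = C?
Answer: 18656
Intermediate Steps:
k = 66 (k = 6 + 60 = 66)
k*283 + H(-22) = 66*283 - 22 = 18678 - 22 = 18656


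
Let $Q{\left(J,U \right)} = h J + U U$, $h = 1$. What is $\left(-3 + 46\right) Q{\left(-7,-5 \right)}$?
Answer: $774$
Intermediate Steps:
$Q{\left(J,U \right)} = J + U^{2}$ ($Q{\left(J,U \right)} = 1 J + U U = J + U^{2}$)
$\left(-3 + 46\right) Q{\left(-7,-5 \right)} = \left(-3 + 46\right) \left(-7 + \left(-5\right)^{2}\right) = 43 \left(-7 + 25\right) = 43 \cdot 18 = 774$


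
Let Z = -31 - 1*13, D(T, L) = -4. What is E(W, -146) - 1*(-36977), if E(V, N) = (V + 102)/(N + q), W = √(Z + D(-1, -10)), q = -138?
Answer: 5250683/142 - I*√3/71 ≈ 36977.0 - 0.024395*I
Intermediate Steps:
Z = -44 (Z = -31 - 13 = -44)
W = 4*I*√3 (W = √(-44 - 4) = √(-48) = 4*I*√3 ≈ 6.9282*I)
E(V, N) = (102 + V)/(-138 + N) (E(V, N) = (V + 102)/(N - 138) = (102 + V)/(-138 + N))
E(W, -146) - 1*(-36977) = (102 + 4*I*√3)/(-138 - 146) - 1*(-36977) = (102 + 4*I*√3)/(-284) + 36977 = -(102 + 4*I*√3)/284 + 36977 = (-51/142 - I*√3/71) + 36977 = 5250683/142 - I*√3/71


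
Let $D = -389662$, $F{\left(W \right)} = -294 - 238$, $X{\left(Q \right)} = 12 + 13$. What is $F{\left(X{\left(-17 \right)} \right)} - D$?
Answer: $389130$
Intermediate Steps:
$X{\left(Q \right)} = 25$
$F{\left(W \right)} = -532$ ($F{\left(W \right)} = -294 - 238 = -532$)
$F{\left(X{\left(-17 \right)} \right)} - D = -532 - -389662 = -532 + 389662 = 389130$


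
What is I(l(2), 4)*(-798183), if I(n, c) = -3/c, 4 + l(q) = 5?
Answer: 2394549/4 ≈ 5.9864e+5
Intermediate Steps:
l(q) = 1 (l(q) = -4 + 5 = 1)
I(l(2), 4)*(-798183) = -3/4*(-798183) = 2394549/4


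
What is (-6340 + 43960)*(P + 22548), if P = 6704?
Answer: 1100460240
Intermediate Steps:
(-6340 + 43960)*(P + 22548) = (-6340 + 43960)*(6704 + 22548) = 37620*29252 = 1100460240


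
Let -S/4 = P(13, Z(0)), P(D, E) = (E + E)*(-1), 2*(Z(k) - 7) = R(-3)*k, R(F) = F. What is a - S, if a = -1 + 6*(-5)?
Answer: -87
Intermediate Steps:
Z(k) = 7 - 3*k/2 (Z(k) = 7 + (-3*k)/2 = 7 - 3*k/2)
a = -31 (a = -1 - 30 = -31)
P(D, E) = -2*E (P(D, E) = (2*E)*(-1) = -2*E)
S = 56 (S = -(-8)*(7 - 3/2*0) = -(-8)*(7 + 0) = -(-8)*7 = -4*(-14) = 56)
a - S = -31 - 1*56 = -31 - 56 = -87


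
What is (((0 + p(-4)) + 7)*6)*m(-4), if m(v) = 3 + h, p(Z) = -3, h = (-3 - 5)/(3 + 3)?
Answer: 40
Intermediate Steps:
h = -4/3 (h = -8/6 = -8*⅙ = -4/3 ≈ -1.3333)
m(v) = 5/3 (m(v) = 3 - 4/3 = 5/3)
(((0 + p(-4)) + 7)*6)*m(-4) = (((0 - 3) + 7)*6)*(5/3) = ((-3 + 7)*6)*(5/3) = (4*6)*(5/3) = 24*(5/3) = 40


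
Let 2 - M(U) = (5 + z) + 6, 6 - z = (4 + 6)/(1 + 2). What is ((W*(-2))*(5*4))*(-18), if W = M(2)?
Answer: -8400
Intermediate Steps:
z = 8/3 (z = 6 - (4 + 6)/(1 + 2) = 6 - 10/3 = 8/3 ≈ 2.6667)
M(U) = -35/3 (M(U) = 2 - ((5 + 8/3) + 6) = 2 - (23/3 + 6) = 2 - 1*41/3 = 2 - 41/3 = -35/3)
W = -35/3 ≈ -11.667
((W*(-2))*(5*4))*(-18) = ((-35/3*(-2))*(5*4))*(-18) = ((70/3)*20)*(-18) = (1400/3)*(-18) = -8400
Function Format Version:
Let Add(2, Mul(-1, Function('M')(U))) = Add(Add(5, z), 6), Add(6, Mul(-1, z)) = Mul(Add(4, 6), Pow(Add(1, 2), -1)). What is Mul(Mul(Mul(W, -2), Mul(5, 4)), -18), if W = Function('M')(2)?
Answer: -8400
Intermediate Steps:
z = Rational(8, 3) (z = Add(6, Mul(-1, Mul(Add(4, 6), Pow(Add(1, 2), -1)))) = Add(6, Mul(-1, Mul(10, Pow(3, -1)))) = Add(6, Mul(-1, Mul(10, Rational(1, 3)))) = Add(6, Mul(-1, Rational(10, 3))) = Add(6, Rational(-10, 3)) = Rational(8, 3) ≈ 2.6667)
Function('M')(U) = Rational(-35, 3) (Function('M')(U) = Add(2, Mul(-1, Add(Add(5, Rational(8, 3)), 6))) = Add(2, Mul(-1, Add(Rational(23, 3), 6))) = Add(2, Mul(-1, Rational(41, 3))) = Add(2, Rational(-41, 3)) = Rational(-35, 3))
W = Rational(-35, 3) ≈ -11.667
Mul(Mul(Mul(W, -2), Mul(5, 4)), -18) = Mul(Mul(Mul(Rational(-35, 3), -2), Mul(5, 4)), -18) = Mul(Mul(Rational(70, 3), 20), -18) = Mul(Rational(1400, 3), -18) = -8400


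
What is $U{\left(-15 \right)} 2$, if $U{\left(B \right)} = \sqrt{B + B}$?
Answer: $2 i \sqrt{30} \approx 10.954 i$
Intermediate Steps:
$U{\left(B \right)} = \sqrt{2} \sqrt{B}$ ($U{\left(B \right)} = \sqrt{2 B} = \sqrt{2} \sqrt{B}$)
$U{\left(-15 \right)} 2 = \sqrt{2} \sqrt{-15} \cdot 2 = \sqrt{2} i \sqrt{15} \cdot 2 = i \sqrt{30} \cdot 2 = 2 i \sqrt{30}$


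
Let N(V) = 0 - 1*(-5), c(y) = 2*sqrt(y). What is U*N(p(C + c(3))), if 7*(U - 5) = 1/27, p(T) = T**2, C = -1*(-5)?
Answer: 4730/189 ≈ 25.026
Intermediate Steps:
C = 5
U = 946/189 (U = 5 + (1/7)/27 = 5 + (1/7)*(1/27) = 5 + 1/189 = 946/189 ≈ 5.0053)
N(V) = 5 (N(V) = 0 + 5 = 5)
U*N(p(C + c(3))) = (946/189)*5 = 4730/189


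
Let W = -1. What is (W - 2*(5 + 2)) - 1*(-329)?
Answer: 314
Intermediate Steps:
(W - 2*(5 + 2)) - 1*(-329) = (-1 - 2*(5 + 2)) - 1*(-329) = (-1 - 2*7) + 329 = (-1 - 14) + 329 = -15 + 329 = 314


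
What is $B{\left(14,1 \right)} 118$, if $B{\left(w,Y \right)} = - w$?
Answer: $-1652$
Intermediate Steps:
$B{\left(14,1 \right)} 118 = \left(-1\right) 14 \cdot 118 = \left(-14\right) 118 = -1652$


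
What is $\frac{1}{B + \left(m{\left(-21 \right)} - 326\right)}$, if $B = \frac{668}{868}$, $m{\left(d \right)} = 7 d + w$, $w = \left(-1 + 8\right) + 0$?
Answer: $- \frac{217}{100955} \approx -0.0021495$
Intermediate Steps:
$w = 7$ ($w = 7 + 0 = 7$)
$m{\left(d \right)} = 7 + 7 d$ ($m{\left(d \right)} = 7 d + 7 = 7 + 7 d$)
$B = \frac{167}{217}$ ($B = 668 \cdot \frac{1}{868} = \frac{167}{217} \approx 0.76959$)
$\frac{1}{B + \left(m{\left(-21 \right)} - 326\right)} = \frac{1}{\frac{167}{217} + \left(\left(7 + 7 \left(-21\right)\right) - 326\right)} = \frac{1}{\frac{167}{217} + \left(\left(7 - 147\right) - 326\right)} = \frac{1}{\frac{167}{217} - 466} = \frac{1}{- \frac{100955}{217}} = - \frac{217}{100955}$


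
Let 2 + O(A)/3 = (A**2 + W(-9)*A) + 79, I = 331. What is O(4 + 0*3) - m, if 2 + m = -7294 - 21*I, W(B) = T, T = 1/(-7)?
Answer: 101670/7 ≈ 14524.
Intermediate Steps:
T = -1/7 ≈ -0.14286
W(B) = -1/7
O(A) = 231 + 3*A**2 - 3*A/7 (O(A) = -6 + 3*((A**2 - A/7) + 79) = -6 + 3*(79 + A**2 - A/7) = -6 + (237 + 3*A**2 - 3*A/7) = 231 + 3*A**2 - 3*A/7)
m = -14247 (m = -2 + (-7294 - 21*331) = -2 + (-7294 - 1*6951) = -2 + (-7294 - 6951) = -2 - 14245 = -14247)
O(4 + 0*3) - m = (231 + 3*(4 + 0*3)**2 - 3*(4 + 0*3)/7) - 1*(-14247) = (231 + 3*(4 + 0)**2 - 3*(4 + 0)/7) + 14247 = (231 + 3*4**2 - 3/7*4) + 14247 = (231 + 3*16 - 12/7) + 14247 = (231 + 48 - 12/7) + 14247 = 1941/7 + 14247 = 101670/7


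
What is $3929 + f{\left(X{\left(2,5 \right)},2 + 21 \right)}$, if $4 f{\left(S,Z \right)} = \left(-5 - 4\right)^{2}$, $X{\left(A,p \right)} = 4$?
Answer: $\frac{15797}{4} \approx 3949.3$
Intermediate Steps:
$f{\left(S,Z \right)} = \frac{81}{4}$ ($f{\left(S,Z \right)} = \frac{\left(-5 - 4\right)^{2}}{4} = \frac{\left(-9\right)^{2}}{4} = \frac{1}{4} \cdot 81 = \frac{81}{4}$)
$3929 + f{\left(X{\left(2,5 \right)},2 + 21 \right)} = 3929 + \frac{81}{4} = \frac{15797}{4}$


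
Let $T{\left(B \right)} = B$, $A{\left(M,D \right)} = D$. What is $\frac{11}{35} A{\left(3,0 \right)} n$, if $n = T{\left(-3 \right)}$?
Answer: $0$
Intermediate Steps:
$n = -3$
$\frac{11}{35} A{\left(3,0 \right)} n = \frac{11}{35} \cdot 0 \left(-3\right) = 0 \left(-3\right) = 0$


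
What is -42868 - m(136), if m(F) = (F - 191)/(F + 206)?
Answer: -14660801/342 ≈ -42868.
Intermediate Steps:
m(F) = (-191 + F)/(206 + F)
-42868 - m(136) = -42868 - (-191 + 136)/(206 + 136) = -42868 - (-55)/342 = -42868 - 1*(-55/342) = -42868 + 55/342 = -14660801/342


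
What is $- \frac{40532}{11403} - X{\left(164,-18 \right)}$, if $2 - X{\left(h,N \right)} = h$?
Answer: $\frac{1806754}{11403} \approx 158.45$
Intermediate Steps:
$X{\left(h,N \right)} = 2 - h$
$- \frac{40532}{11403} - X{\left(164,-18 \right)} = - \frac{40532}{11403} - \left(2 - 164\right) = \left(-40532\right) \frac{1}{11403} - \left(2 - 164\right) = - \frac{40532}{11403} - -162 = - \frac{40532}{11403} + 162 = \frac{1806754}{11403}$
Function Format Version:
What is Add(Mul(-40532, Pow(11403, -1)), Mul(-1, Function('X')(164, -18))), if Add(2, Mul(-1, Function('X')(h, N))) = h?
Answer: Rational(1806754, 11403) ≈ 158.45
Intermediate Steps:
Function('X')(h, N) = Add(2, Mul(-1, h))
Add(Mul(-40532, Pow(11403, -1)), Mul(-1, Function('X')(164, -18))) = Add(Mul(-40532, Pow(11403, -1)), Mul(-1, Add(2, Mul(-1, 164)))) = Add(Mul(-40532, Rational(1, 11403)), Mul(-1, Add(2, -164))) = Add(Rational(-40532, 11403), Mul(-1, -162)) = Add(Rational(-40532, 11403), 162) = Rational(1806754, 11403)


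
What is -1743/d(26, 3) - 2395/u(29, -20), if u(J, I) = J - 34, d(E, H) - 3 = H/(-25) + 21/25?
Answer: 324/31 ≈ 10.452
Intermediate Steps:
d(E, H) = 96/25 - H/25 (d(E, H) = 3 + (H/(-25) + 21/25) = 3 + (H*(-1/25) + 21*(1/25)) = 3 + (-H/25 + 21/25) = 3 + (21/25 - H/25) = 96/25 - H/25)
u(J, I) = -34 + J
-1743/d(26, 3) - 2395/u(29, -20) = -1743/(96/25 - 1/25*3) - 2395/(-34 + 29) = -1743/(96/25 - 3/25) - 2395/(-5) = -1743/93/25 - 2395*(-⅕) = -1743*25/93 + 479 = -14525/31 + 479 = 324/31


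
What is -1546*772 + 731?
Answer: -1192781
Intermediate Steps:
-1546*772 + 731 = -1193512 + 731 = -1192781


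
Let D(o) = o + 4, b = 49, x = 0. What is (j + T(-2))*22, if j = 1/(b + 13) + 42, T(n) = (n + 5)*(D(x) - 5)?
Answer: 26609/31 ≈ 858.35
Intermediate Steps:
D(o) = 4 + o
T(n) = -5 - n (T(n) = (n + 5)*((4 + 0) - 5) = (5 + n)*(4 - 5) = (5 + n)*(-1) = -5 - n)
j = 2605/62 (j = 1/(49 + 13) + 42 = 1/62 + 42 = 2605/62 ≈ 42.016)
(j + T(-2))*22 = (2605/62 + (-5 - 1*(-2)))*22 = (2605/62 + (-5 + 2))*22 = (2605/62 - 3)*22 = (2419/62)*22 = 26609/31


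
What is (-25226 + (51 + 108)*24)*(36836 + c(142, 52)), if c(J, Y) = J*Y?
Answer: -946750200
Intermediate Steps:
(-25226 + (51 + 108)*24)*(36836 + c(142, 52)) = (-25226 + (51 + 108)*24)*(36836 + 142*52) = (-25226 + 159*24)*(36836 + 7384) = (-25226 + 3816)*44220 = -21410*44220 = -946750200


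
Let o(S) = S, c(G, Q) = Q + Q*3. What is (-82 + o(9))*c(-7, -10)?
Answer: 2920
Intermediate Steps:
c(G, Q) = 4*Q (c(G, Q) = Q + 3*Q = 4*Q)
(-82 + o(9))*c(-7, -10) = (-82 + 9)*(4*(-10)) = -73*(-40) = 2920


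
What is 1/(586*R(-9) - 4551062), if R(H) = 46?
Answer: -1/4524106 ≈ -2.2104e-7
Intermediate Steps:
1/(586*R(-9) - 4551062) = 1/(586*46 - 4551062) = 1/(26956 - 4551062) = 1/(-4524106) = -1/4524106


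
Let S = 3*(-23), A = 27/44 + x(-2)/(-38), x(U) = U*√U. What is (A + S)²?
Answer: 3268519369/698896 - 3009*I*√2/418 ≈ 4676.7 - 10.18*I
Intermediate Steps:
x(U) = U^(3/2)
A = 27/44 + I*√2/19 (A = 27/44 + (-2)^(3/2)/(-38) = 27*(1/44) - 2*I*√2*(-1/38) = 27/44 + I*√2/19 ≈ 0.61364 + 0.074432*I)
S = -69
(A + S)² = ((27/44 + I*√2/19) - 69)² = (-3009/44 + I*√2/19)²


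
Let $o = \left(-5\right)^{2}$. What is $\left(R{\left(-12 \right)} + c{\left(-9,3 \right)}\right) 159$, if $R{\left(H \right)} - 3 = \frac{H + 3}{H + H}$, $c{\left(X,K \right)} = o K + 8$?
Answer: $\frac{109869}{8} \approx 13734.0$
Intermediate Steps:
$o = 25$
$c{\left(X,K \right)} = 8 + 25 K$ ($c{\left(X,K \right)} = 25 K + 8 = 8 + 25 K$)
$R{\left(H \right)} = 3 + \frac{3 + H}{2 H}$ ($R{\left(H \right)} = 3 + \frac{H + 3}{H + H} = 3 + \frac{3 + H}{2 H}$)
$\left(R{\left(-12 \right)} + c{\left(-9,3 \right)}\right) 159 = \left(\frac{3 + 7 \left(-12\right)}{2 \left(-12\right)} + \left(8 + 25 \cdot 3\right)\right) 159 = \left(\frac{1}{2} \left(- \frac{1}{12}\right) \left(3 - 84\right) + \left(8 + 75\right)\right) 159 = \left(\frac{1}{2} \left(- \frac{1}{12}\right) \left(-81\right) + 83\right) 159 = \left(\frac{27}{8} + 83\right) 159 = \frac{691}{8} \cdot 159 = \frac{109869}{8}$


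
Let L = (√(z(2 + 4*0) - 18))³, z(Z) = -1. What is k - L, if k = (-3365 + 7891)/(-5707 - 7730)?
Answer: -4526/13437 + 19*I*√19 ≈ -0.33683 + 82.819*I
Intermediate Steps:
k = -4526/13437 (k = 4526/(-13437) = 4526*(-1/13437) = -4526/13437 ≈ -0.33683)
L = -19*I*√19 (L = (√(-1 - 18))³ = (√(-19))³ = (I*√19)³ = -19*I*√19 ≈ -82.819*I)
k - L = -4526/13437 - (-19)*I*√19 = -4526/13437 + 19*I*√19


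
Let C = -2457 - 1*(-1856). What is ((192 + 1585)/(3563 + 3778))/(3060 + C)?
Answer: 1777/18051519 ≈ 9.8440e-5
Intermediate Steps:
C = -601 (C = -2457 + 1856 = -601)
((192 + 1585)/(3563 + 3778))/(3060 + C) = ((192 + 1585)/(3563 + 3778))/(3060 - 601) = (1777/7341)/2459 = (1777*(1/7341))*(1/2459) = (1777/7341)*(1/2459) = 1777/18051519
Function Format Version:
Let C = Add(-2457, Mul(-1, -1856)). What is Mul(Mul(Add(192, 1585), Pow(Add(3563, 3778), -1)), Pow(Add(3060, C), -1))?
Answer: Rational(1777, 18051519) ≈ 9.8440e-5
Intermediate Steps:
C = -601 (C = Add(-2457, 1856) = -601)
Mul(Mul(Add(192, 1585), Pow(Add(3563, 3778), -1)), Pow(Add(3060, C), -1)) = Mul(Mul(Add(192, 1585), Pow(Add(3563, 3778), -1)), Pow(Add(3060, -601), -1)) = Mul(Mul(1777, Pow(7341, -1)), Pow(2459, -1)) = Mul(Mul(1777, Rational(1, 7341)), Rational(1, 2459)) = Mul(Rational(1777, 7341), Rational(1, 2459)) = Rational(1777, 18051519)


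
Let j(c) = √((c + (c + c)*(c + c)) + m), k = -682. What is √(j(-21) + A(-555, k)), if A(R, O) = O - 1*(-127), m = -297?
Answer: √(-555 + √1446) ≈ 22.737*I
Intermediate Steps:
A(R, O) = 127 + O (A(R, O) = O + 127 = 127 + O)
j(c) = √(-297 + c + 4*c²) (j(c) = √((c + (c + c)*(c + c)) - 297) = √((c + (2*c)*(2*c)) - 297) = √((c + 4*c²) - 297) = √(-297 + c + 4*c²))
√(j(-21) + A(-555, k)) = √(√(-297 - 21 + 4*(-21)²) + (127 - 682)) = √(√(-297 - 21 + 4*441) - 555) = √(√(-297 - 21 + 1764) - 555) = √(√1446 - 555) = √(-555 + √1446)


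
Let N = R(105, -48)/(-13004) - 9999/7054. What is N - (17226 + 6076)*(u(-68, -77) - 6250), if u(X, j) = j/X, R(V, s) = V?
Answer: 113533979803052481/779706836 ≈ 1.4561e+8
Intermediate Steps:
N = -65383833/45865108 (N = 105/(-13004) - 9999/7054 = 105*(-1/13004) - 9999*1/7054 = -105/13004 - 9999/7054 = -65383833/45865108 ≈ -1.4256)
N - (17226 + 6076)*(u(-68, -77) - 6250) = -65383833/45865108 - (17226 + 6076)*(-77/(-68) - 6250) = -65383833/45865108 - 23302*(-77*(-1/68) - 6250) = -65383833/45865108 - 23302*(77/68 - 6250) = -65383833/45865108 - 23302*(-424923)/68 = -65383833/45865108 - 1*(-4950777873/34) = -65383833/45865108 + 4950777873/34 = 113533979803052481/779706836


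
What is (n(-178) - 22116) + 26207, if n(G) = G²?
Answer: 35775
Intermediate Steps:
(n(-178) - 22116) + 26207 = ((-178)² - 22116) + 26207 = (31684 - 22116) + 26207 = 9568 + 26207 = 35775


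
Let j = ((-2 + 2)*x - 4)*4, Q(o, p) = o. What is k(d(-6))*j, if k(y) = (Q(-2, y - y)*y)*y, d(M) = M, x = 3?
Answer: 1152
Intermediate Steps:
k(y) = -2*y**2 (k(y) = (-2*y)*y = -2*y**2)
j = -16 (j = ((-2 + 2)*3 - 4)*4 = (0*3 - 4)*4 = (0 - 4)*4 = -4*4 = -16)
k(d(-6))*j = -2*(-6)**2*(-16) = -2*36*(-16) = -72*(-16) = 1152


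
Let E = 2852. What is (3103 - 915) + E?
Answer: 5040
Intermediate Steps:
(3103 - 915) + E = (3103 - 915) + 2852 = 2188 + 2852 = 5040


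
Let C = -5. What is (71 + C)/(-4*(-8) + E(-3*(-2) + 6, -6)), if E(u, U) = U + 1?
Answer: 22/9 ≈ 2.4444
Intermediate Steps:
E(u, U) = 1 + U
(71 + C)/(-4*(-8) + E(-3*(-2) + 6, -6)) = (71 - 5)/(-4*(-8) + (1 - 6)) = 66/(32 - 5) = 66/27 = 66*(1/27) = 22/9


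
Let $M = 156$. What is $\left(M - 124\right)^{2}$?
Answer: $1024$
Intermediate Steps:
$\left(M - 124\right)^{2} = \left(156 - 124\right)^{2} = 32^{2} = 1024$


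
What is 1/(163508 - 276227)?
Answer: -1/112719 ≈ -8.8716e-6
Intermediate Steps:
1/(163508 - 276227) = 1/(-112719) = -1/112719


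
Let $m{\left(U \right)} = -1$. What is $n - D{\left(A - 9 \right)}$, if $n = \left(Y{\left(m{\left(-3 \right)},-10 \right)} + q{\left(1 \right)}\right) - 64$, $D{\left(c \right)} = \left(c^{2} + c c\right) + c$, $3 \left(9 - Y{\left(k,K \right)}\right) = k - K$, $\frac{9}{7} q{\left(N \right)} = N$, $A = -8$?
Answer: $- \frac{5564}{9} \approx -618.22$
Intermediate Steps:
$q{\left(N \right)} = \frac{7 N}{9}$
$Y{\left(k,K \right)} = 9 - \frac{k}{3} + \frac{K}{3}$ ($Y{\left(k,K \right)} = 9 - \frac{k - K}{3} = 9 + \left(- \frac{k}{3} + \frac{K}{3}\right) = 9 - \frac{k}{3} + \frac{K}{3}$)
$D{\left(c \right)} = c + 2 c^{2}$ ($D{\left(c \right)} = \left(c^{2} + c^{2}\right) + c = 2 c^{2} + c = c + 2 c^{2}$)
$n = - \frac{515}{9}$ ($n = \left(\left(9 - - \frac{1}{3} + \frac{1}{3} \left(-10\right)\right) + \frac{7}{9} \cdot 1\right) - 64 = \left(\left(9 + \frac{1}{3} - \frac{10}{3}\right) + \frac{7}{9}\right) - 64 = \left(6 + \frac{7}{9}\right) - 64 = \frac{61}{9} - 64 = - \frac{515}{9} \approx -57.222$)
$n - D{\left(A - 9 \right)} = - \frac{515}{9} - \left(-8 - 9\right) \left(1 + 2 \left(-8 - 9\right)\right) = - \frac{515}{9} - - 17 \left(1 + 2 \left(-17\right)\right) = - \frac{515}{9} - - 17 \left(1 - 34\right) = - \frac{515}{9} - \left(-17\right) \left(-33\right) = - \frac{515}{9} - 561 = - \frac{5564}{9}$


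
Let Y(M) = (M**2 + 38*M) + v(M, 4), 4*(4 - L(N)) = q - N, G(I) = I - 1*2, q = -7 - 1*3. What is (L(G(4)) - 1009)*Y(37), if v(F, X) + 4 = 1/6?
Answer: -2776709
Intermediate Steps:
v(F, X) = -23/6 (v(F, X) = -4 + 1/6 = -23/6)
q = -10 (q = -7 - 3 = -10)
G(I) = -2 + I (G(I) = I - 2 = -2 + I)
L(N) = 13/2 + N/4 (L(N) = 4 - (-10 - N)/4 = 4 + (5/2 + N/4) = 13/2 + N/4)
Y(M) = -23/6 + M**2 + 38*M (Y(M) = (M**2 + 38*M) - 23/6 = -23/6 + M**2 + 38*M)
(L(G(4)) - 1009)*Y(37) = ((13/2 + (-2 + 4)/4) - 1009)*(-23/6 + 37**2 + 38*37) = ((13/2 + (1/4)*2) - 1009)*(-23/6 + 1369 + 1406) = ((13/2 + 1/2) - 1009)*(16627/6) = (7 - 1009)*(16627/6) = -1002*16627/6 = -2776709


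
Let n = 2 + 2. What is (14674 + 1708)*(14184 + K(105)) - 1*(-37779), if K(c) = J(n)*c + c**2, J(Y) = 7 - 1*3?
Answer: 419892057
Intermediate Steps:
n = 4
J(Y) = 4 (J(Y) = 7 - 3 = 4)
K(c) = c**2 + 4*c (K(c) = 4*c + c**2 = c**2 + 4*c)
(14674 + 1708)*(14184 + K(105)) - 1*(-37779) = (14674 + 1708)*(14184 + 105*(4 + 105)) - 1*(-37779) = 16382*(14184 + 105*109) + 37779 = 16382*(14184 + 11445) + 37779 = 16382*25629 + 37779 = 419854278 + 37779 = 419892057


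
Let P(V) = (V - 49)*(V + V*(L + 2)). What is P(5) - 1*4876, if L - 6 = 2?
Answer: -7296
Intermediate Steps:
L = 8 (L = 6 + 2 = 8)
P(V) = 11*V*(-49 + V) (P(V) = (V - 49)*(V + V*(8 + 2)) = (-49 + V)*(V + V*10) = (-49 + V)*(V + 10*V) = (-49 + V)*(11*V) = 11*V*(-49 + V))
P(5) - 1*4876 = 11*5*(-49 + 5) - 1*4876 = 11*5*(-44) - 4876 = -2420 - 4876 = -7296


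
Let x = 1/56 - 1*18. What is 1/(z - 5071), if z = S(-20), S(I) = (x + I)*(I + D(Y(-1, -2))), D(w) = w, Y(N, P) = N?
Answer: -8/34187 ≈ -0.00023401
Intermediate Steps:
x = -1007/56 (x = 1/56 - 18 = -1007/56 ≈ -17.982)
S(I) = (-1 + I)*(-1007/56 + I) (S(I) = (-1007/56 + I)*(I - 1) = (-1007/56 + I)*(-1 + I) = (-1 + I)*(-1007/56 + I))
z = 6381/8 (z = 1007/56 + (-20)² - 1063/56*(-20) = 1007/56 + 400 + 5315/14 = 6381/8 ≈ 797.63)
1/(z - 5071) = 1/(6381/8 - 5071) = 1/(-34187/8) = -8/34187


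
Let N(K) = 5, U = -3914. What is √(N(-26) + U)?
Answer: I*√3909 ≈ 62.522*I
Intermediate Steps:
√(N(-26) + U) = √(5 - 3914) = √(-3909) = I*√3909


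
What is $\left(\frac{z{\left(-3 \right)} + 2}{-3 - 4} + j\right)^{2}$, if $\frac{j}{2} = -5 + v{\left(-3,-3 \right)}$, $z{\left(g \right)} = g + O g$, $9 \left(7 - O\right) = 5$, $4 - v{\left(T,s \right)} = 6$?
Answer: $\frac{54289}{441} \approx 123.1$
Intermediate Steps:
$v{\left(T,s \right)} = -2$ ($v{\left(T,s \right)} = 4 - 6 = -2$)
$O = \frac{58}{9}$ ($O = 7 - \frac{5}{9} = \frac{58}{9} \approx 6.4444$)
$z{\left(g \right)} = \frac{67 g}{9}$ ($z{\left(g \right)} = g + \frac{58 g}{9} = \frac{67 g}{9}$)
$j = -14$ ($j = 2 \left(-5 - 2\right) = 2 \left(-7\right) = -14$)
$\left(\frac{z{\left(-3 \right)} + 2}{-3 - 4} + j\right)^{2} = \left(\frac{\frac{67}{9} \left(-3\right) + 2}{-3 - 4} - 14\right)^{2} = \left(\frac{- \frac{67}{3} + 2}{-7} - 14\right)^{2} = \left(\left(- \frac{1}{7}\right) \left(- \frac{61}{3}\right) - 14\right)^{2} = \left(\frac{61}{21} - 14\right)^{2} = \left(- \frac{233}{21}\right)^{2} = \frac{54289}{441}$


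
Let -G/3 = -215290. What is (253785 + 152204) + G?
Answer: 1051859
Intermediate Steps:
G = 645870 (G = -3*(-215290) = 645870)
(253785 + 152204) + G = (253785 + 152204) + 645870 = 405989 + 645870 = 1051859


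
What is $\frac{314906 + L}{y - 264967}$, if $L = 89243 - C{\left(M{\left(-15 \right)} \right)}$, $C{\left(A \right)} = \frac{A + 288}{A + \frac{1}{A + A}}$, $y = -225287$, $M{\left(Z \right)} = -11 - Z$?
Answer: $- \frac{13334581}{16178382} \approx -0.82422$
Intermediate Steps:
$C{\left(A \right)} = \frac{288 + A}{A + \frac{1}{2 A}}$
$L = \frac{2942683}{33}$ ($L = 89243 - \frac{2 \left(-11 - -15\right) \left(288 - -4\right)}{1 + 2 \left(-11 - -15\right)^{2}} = 89243 - \frac{2 \left(-11 + 15\right) \left(288 + \left(-11 + 15\right)\right)}{1 + 2 \left(-11 + 15\right)^{2}} = 89243 - 2 \cdot 4 \frac{1}{1 + 2 \cdot 4^{2}} \left(288 + 4\right) = 89243 - 2 \cdot 4 \frac{1}{1 + 2 \cdot 16} \cdot 292 = 89243 - 2 \cdot 4 \frac{1}{1 + 32} \cdot 292 = 89243 - 2 \cdot 4 \cdot \frac{1}{33} \cdot 292 = 89243 - \frac{2336}{33} = \frac{2942683}{33} \approx 89172.0$)
$\frac{314906 + L}{y - 264967} = \frac{314906 + \frac{2942683}{33}}{-225287 - 264967} = \frac{13334581}{33 \left(-490254\right)} = \frac{13334581}{33} \left(- \frac{1}{490254}\right) = - \frac{13334581}{16178382}$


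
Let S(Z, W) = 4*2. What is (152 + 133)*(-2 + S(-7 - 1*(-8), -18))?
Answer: 1710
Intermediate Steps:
S(Z, W) = 8
(152 + 133)*(-2 + S(-7 - 1*(-8), -18)) = (152 + 133)*(-2 + 8) = 285*6 = 1710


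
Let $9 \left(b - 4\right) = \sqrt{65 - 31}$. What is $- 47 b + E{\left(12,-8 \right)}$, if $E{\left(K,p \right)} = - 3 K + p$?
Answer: $-232 - \frac{47 \sqrt{34}}{9} \approx -262.45$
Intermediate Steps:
$E{\left(K,p \right)} = p - 3 K$
$b = 4 + \frac{\sqrt{34}}{9}$ ($b = 4 + \frac{\sqrt{65 - 31}}{9} = 4 + \frac{\sqrt{34}}{9} \approx 4.6479$)
$- 47 b + E{\left(12,-8 \right)} = - 47 \left(4 + \frac{\sqrt{34}}{9}\right) - 44 = \left(-188 - \frac{47 \sqrt{34}}{9}\right) - 44 = -232 - \frac{47 \sqrt{34}}{9}$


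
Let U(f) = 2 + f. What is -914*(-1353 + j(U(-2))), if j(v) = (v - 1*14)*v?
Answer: 1236642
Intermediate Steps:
j(v) = v*(-14 + v) (j(v) = (v - 14)*v = (-14 + v)*v = v*(-14 + v))
-914*(-1353 + j(U(-2))) = -914*(-1353 + (2 - 2)*(-14 + (2 - 2))) = -914*(-1353 + 0*(-14 + 0)) = -914*(-1353 + 0*(-14)) = -914*(-1353 + 0) = -914*(-1353) = 1236642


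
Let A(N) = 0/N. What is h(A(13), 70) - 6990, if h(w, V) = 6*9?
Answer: -6936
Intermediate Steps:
A(N) = 0
h(w, V) = 54
h(A(13), 70) - 6990 = 54 - 6990 = -6936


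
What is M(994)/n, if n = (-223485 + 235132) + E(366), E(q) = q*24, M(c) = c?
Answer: 994/20431 ≈ 0.048652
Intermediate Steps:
E(q) = 24*q
n = 20431 (n = (-223485 + 235132) + 24*366 = 11647 + 8784 = 20431)
M(994)/n = 994/20431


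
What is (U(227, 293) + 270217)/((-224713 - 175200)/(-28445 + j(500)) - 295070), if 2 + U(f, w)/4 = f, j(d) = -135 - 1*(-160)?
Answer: -7705145140/8385489487 ≈ -0.91887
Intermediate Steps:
j(d) = 25 (j(d) = -135 + 160 = 25)
U(f, w) = -8 + 4*f
(U(227, 293) + 270217)/((-224713 - 175200)/(-28445 + j(500)) - 295070) = ((-8 + 4*227) + 270217)/((-224713 - 175200)/(-28445 + 25) - 295070) = ((-8 + 908) + 270217)/(-399913/(-28420) - 295070) = (900 + 270217)/(-399913*(-1/28420) - 295070) = 271117/(399913/28420 - 295070) = 271117/(-8385489487/28420) = 271117*(-28420/8385489487) = -7705145140/8385489487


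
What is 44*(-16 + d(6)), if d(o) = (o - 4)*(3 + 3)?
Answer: -176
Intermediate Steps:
d(o) = -24 + 6*o (d(o) = (-4 + o)*6 = -24 + 6*o)
44*(-16 + d(6)) = 44*(-16 + (-24 + 6*6)) = 44*(-16 + (-24 + 36)) = 44*(-16 + 12) = 44*(-4) = -176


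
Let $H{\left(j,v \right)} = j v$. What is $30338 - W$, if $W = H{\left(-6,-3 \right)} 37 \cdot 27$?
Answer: $12356$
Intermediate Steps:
$W = 17982$ ($W = \left(-6\right) \left(-3\right) 37 \cdot 27 = 18 \cdot 37 \cdot 27 = 666 \cdot 27 = 17982$)
$30338 - W = 30338 - 17982 = 12356$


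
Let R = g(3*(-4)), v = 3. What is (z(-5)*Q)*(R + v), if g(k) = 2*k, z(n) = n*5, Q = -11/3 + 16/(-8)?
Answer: -2975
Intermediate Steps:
Q = -17/3 (Q = -11*⅓ + 16*(-⅛) = -11/3 - 2 = -17/3 ≈ -5.6667)
z(n) = 5*n
R = -24 (R = 2*(3*(-4)) = 2*(-12) = -24)
(z(-5)*Q)*(R + v) = ((5*(-5))*(-17/3))*(-24 + 3) = -25*(-17/3)*(-21) = (425/3)*(-21) = -2975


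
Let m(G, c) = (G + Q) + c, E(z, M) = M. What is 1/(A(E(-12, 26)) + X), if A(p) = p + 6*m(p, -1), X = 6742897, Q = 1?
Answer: 1/6743079 ≈ 1.4830e-7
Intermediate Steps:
m(G, c) = 1 + G + c (m(G, c) = (G + 1) + c = (1 + G) + c = 1 + G + c)
A(p) = 7*p (A(p) = p + 6*(1 + p - 1) = p + 6*p = 7*p)
1/(A(E(-12, 26)) + X) = 1/(7*26 + 6742897) = 1/(182 + 6742897) = 1/6743079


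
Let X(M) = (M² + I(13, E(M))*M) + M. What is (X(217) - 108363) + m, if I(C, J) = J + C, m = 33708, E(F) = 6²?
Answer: -16716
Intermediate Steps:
E(F) = 36
I(C, J) = C + J
X(M) = M² + 50*M (X(M) = (M² + (13 + 36)*M) + M = (M² + 49*M) + M = M² + 50*M)
(X(217) - 108363) + m = (217*(50 + 217) - 108363) + 33708 = (217*267 - 108363) + 33708 = (57939 - 108363) + 33708 = -50424 + 33708 = -16716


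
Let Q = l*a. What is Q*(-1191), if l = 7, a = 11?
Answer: -91707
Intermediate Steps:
Q = 77 (Q = 7*11 = 77)
Q*(-1191) = 77*(-1191) = -91707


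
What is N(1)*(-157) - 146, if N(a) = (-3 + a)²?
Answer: -774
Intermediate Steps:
N(1)*(-157) - 146 = (-3 + 1)²*(-157) - 146 = (-2)²*(-157) - 146 = 4*(-157) - 146 = -628 - 146 = -774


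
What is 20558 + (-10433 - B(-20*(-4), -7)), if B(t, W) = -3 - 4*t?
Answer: 10448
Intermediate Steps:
20558 + (-10433 - B(-20*(-4), -7)) = 20558 + (-10433 - (-3 - (-80)*(-4))) = 20558 + (-10433 - (-3 - 4*80)) = 20558 + (-10433 - (-3 - 320)) = 20558 + (-10433 - 1*(-323)) = 20558 + (-10433 + 323) = 20558 - 10110 = 10448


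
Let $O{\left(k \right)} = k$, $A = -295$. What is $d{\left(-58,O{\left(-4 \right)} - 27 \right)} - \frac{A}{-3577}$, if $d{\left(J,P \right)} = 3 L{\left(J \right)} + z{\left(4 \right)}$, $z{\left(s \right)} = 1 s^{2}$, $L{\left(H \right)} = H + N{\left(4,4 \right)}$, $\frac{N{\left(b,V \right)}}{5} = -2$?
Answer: $- \frac{672771}{3577} \approx -188.08$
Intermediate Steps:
$N{\left(b,V \right)} = -10$ ($N{\left(b,V \right)} = 5 \left(-2\right) = -10$)
$L{\left(H \right)} = -10 + H$ ($L{\left(H \right)} = H - 10 = -10 + H$)
$z{\left(s \right)} = s^{2}$
$d{\left(J,P \right)} = -14 + 3 J$ ($d{\left(J,P \right)} = 3 \left(-10 + J\right) + 4^{2} = \left(-30 + 3 J\right) + 16 = -14 + 3 J$)
$d{\left(-58,O{\left(-4 \right)} - 27 \right)} - \frac{A}{-3577} = \left(-14 + 3 \left(-58\right)\right) - - \frac{295}{-3577} = \left(-14 - 174\right) - \left(-295\right) \left(- \frac{1}{3577}\right) = -188 - \frac{295}{3577} = - \frac{672771}{3577}$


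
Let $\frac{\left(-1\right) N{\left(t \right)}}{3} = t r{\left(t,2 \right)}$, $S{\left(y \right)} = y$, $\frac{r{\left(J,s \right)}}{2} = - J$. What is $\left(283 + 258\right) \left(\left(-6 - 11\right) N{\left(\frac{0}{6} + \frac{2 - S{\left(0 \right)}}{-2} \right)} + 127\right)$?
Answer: $13525$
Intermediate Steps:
$r{\left(J,s \right)} = - 2 J$ ($r{\left(J,s \right)} = 2 \left(- J\right) = - 2 J$)
$N{\left(t \right)} = 6 t^{2}$ ($N{\left(t \right)} = - 3 t \left(- 2 t\right) = - 3 \left(- 2 t^{2}\right) = 6 t^{2}$)
$\left(283 + 258\right) \left(\left(-6 - 11\right) N{\left(\frac{0}{6} + \frac{2 - S{\left(0 \right)}}{-2} \right)} + 127\right) = \left(283 + 258\right) \left(\left(-6 - 11\right) 6 \left(\frac{0}{6} + \frac{2 - 0}{-2}\right)^{2} + 127\right) = 541 \left(- 17 \cdot 6 \left(0 \cdot \frac{1}{6} + \left(2 + 0\right) \left(- \frac{1}{2}\right)\right)^{2} + 127\right) = 541 \left(- 17 \cdot 6 \left(0 + 2 \left(- \frac{1}{2}\right)\right)^{2} + 127\right) = 541 \left(- 17 \cdot 6 \left(0 - 1\right)^{2} + 127\right) = 541 \left(- 17 \cdot 6 \left(-1\right)^{2} + 127\right) = 541 \left(- 17 \cdot 6 \cdot 1 + 127\right) = 541 \left(\left(-17\right) 6 + 127\right) = 541 \left(-102 + 127\right) = 541 \cdot 25 = 13525$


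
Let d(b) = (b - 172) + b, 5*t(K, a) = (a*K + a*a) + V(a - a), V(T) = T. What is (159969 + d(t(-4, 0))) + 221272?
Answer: 381069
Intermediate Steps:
t(K, a) = a²/5 + K*a/5 (t(K, a) = ((a*K + a*a) + (a - a))/5 = ((K*a + a²) + 0)/5 = ((a² + K*a) + 0)/5 = (a² + K*a)/5 = a²/5 + K*a/5)
d(b) = -172 + 2*b (d(b) = (-172 + b) + b = -172 + 2*b)
(159969 + d(t(-4, 0))) + 221272 = (159969 + (-172 + 2*((⅕)*0*(-4 + 0)))) + 221272 = (159969 + (-172 + 2*((⅕)*0*(-4)))) + 221272 = (159969 + (-172 + 2*0)) + 221272 = (159969 + (-172 + 0)) + 221272 = (159969 - 172) + 221272 = 159797 + 221272 = 381069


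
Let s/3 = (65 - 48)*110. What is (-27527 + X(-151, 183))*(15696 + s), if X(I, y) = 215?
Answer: -581909472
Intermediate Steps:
s = 5610 (s = 3*((65 - 48)*110) = 3*(17*110) = 3*1870 = 5610)
(-27527 + X(-151, 183))*(15696 + s) = (-27527 + 215)*(15696 + 5610) = -27312*21306 = -581909472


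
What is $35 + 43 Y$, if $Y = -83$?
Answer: $-3534$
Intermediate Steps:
$35 + 43 Y = 35 + 43 \left(-83\right) = 35 - 3569 = -3534$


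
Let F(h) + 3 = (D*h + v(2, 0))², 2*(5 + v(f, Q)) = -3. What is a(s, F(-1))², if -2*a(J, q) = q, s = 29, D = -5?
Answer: 9/64 ≈ 0.14063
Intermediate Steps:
v(f, Q) = -13/2 (v(f, Q) = -5 + (½)*(-3) = -5 - 3/2 = -13/2)
F(h) = -3 + (-13/2 - 5*h)² (F(h) = -3 + (-5*h - 13/2)² = -3 + (-13/2 - 5*h)²)
a(J, q) = -q/2
a(s, F(-1))² = (-(-3 + (13 + 10*(-1))²/4)/2)² = (-(-3 + (13 - 10)²/4)/2)² = (-(-3 + (¼)*3²)/2)² = (-(-3 + (¼)*9)/2)² = (-(-3 + 9/4)/2)² = (-½*(-¾))² = (3/8)² = 9/64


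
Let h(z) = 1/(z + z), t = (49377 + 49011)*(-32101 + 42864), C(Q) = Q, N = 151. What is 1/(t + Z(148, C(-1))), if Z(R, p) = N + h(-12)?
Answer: 24/25414804679 ≈ 9.4433e-10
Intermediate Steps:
t = 1058950044 (t = 98388*10763 = 1058950044)
h(z) = 1/(2*z)
Z(R, p) = 3623/24 (Z(R, p) = 151 + (1/2)/(-12) = 151 + (1/2)*(-1/12) = 151 - 1/24 = 3623/24)
1/(t + Z(148, C(-1))) = 1/(1058950044 + 3623/24) = 1/(25414804679/24) = 24/25414804679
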